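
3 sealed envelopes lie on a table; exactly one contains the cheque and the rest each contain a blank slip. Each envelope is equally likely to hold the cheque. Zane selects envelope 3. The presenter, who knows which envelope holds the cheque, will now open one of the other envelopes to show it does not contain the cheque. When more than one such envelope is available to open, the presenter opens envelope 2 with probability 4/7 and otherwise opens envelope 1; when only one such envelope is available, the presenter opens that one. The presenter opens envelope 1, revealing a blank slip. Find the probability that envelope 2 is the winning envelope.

7/10

Condition on the true location of the cheque.
If it is in envelope 1 (prior 1/3): the presenter opened envelope 1, so this case is ruled out; weight (1/3)·0 = 0.
If it is in envelope 2 (prior 1/3): only envelope 1 is available, probability 1; weight (1/3)·1 = 1/3.
If it is in envelope 3 (prior 1/3): envelope 2 is available but not opened, probability 3/7; weight (1/3)·(3/7) = 1/7.
The weights sum to 10/21.
So P(the cheque in envelope 2 | the presenter opened envelope 1) = (1/3) / (10/21) = 7/10.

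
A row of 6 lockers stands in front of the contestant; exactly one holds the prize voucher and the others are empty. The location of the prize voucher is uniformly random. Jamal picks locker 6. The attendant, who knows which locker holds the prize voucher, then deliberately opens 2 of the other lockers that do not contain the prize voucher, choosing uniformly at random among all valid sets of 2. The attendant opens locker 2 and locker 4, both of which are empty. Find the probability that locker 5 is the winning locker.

5/18

Apply Bayes' rule, conditioning on where the prize voucher actually is.
If it is in any of lockers 1, 3, and 5 (prior 1/6 each): the attendant has 6 equally likely choices, so probability 1/6; weight (1/6)·(1/6) = 1/36 each.
If it is in either of lockers 2 and 4 (prior 1/6 each): that locker was opened and seen not to hold the prize — ruled out; weight (1/6)·0 = 0 each.
If it is in locker 6 (prior 1/6): the attendant has 10 equally likely choices, so probability 1/10; weight (1/6)·(1/10) = 1/60.
The weights sum to 1/10.
So P(the prize voucher in locker 5 | the attendant opened locker 2 and locker 4) = (1/36) / (1/10) = 5/18.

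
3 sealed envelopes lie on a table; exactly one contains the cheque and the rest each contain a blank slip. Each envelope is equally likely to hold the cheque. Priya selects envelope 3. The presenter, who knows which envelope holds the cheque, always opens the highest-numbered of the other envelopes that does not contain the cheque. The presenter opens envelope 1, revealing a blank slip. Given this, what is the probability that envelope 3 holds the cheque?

Consider each possible location of the cheque in turn.
If it is in envelope 1 (prior 1/3): the presenter opened envelope 1, so this case is ruled out; weight (1/3)·0 = 0.
If it is in envelope 2 (prior 1/3): envelope 1 is the highest-numbered option available, probability 1; weight (1/3)·1 = 1/3.
If it is in envelope 3 (prior 1/3): the presenter would have opened envelope 2 instead, probability 0; weight (1/3)·0 = 0.
The weights sum to 1/3.
So P(the cheque in envelope 3 | the presenter opened envelope 1) = 0 / (1/3) = 0.

0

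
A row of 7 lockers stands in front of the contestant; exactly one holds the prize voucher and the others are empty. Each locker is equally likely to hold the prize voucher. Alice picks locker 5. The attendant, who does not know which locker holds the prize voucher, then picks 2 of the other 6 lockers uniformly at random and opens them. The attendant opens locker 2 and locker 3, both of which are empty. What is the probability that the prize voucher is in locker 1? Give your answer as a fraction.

Because the attendant chose which lockers to open without knowing where the prize voucher is, the choice is independent of the prize location. Learning that none of the 2 opened lockers holds the prize voucher simply rules out those 2 locations and leaves the remaining 5 lockers still equally likely by symmetry.
So P(the prize voucher in locker 1) = 1/5.

1/5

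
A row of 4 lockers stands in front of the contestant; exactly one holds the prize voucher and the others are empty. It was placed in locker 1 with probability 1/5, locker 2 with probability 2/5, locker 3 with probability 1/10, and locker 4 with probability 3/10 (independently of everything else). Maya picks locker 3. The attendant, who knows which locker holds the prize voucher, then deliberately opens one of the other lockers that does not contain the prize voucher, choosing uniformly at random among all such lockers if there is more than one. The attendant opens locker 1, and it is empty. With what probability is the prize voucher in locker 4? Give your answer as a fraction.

9/23

Consider each possible location of the prize voucher in turn.
If it is in locker 1 (prior 1/5): the attendant opened locker 1, so this case is ruled out; weight (1/5)·0 = 0.
If it is in locker 2 (prior 2/5): the attendant has 2 equally likely choices, so probability 1/2; weight (2/5)·(1/2) = 1/5.
If it is in locker 3 (prior 1/10): the attendant has 3 equally likely choices, so probability 1/3; weight (1/10)·(1/3) = 1/30.
If it is in locker 4 (prior 3/10): the attendant has 2 equally likely choices, so probability 1/2; weight (3/10)·(1/2) = 3/20.
The weights sum to 23/60.
So P(the prize voucher in locker 4 | the attendant opened locker 1) = (3/20) / (23/60) = 9/23.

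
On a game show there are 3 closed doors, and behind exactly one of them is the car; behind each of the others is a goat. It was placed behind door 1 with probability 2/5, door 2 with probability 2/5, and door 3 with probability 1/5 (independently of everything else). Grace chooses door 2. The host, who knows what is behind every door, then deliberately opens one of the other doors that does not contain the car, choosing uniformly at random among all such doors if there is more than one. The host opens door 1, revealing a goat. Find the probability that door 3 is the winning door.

Consider each possible location of the car in turn.
If it is behind door 1 (prior 2/5): the host opened door 1, so this case is ruled out; weight (2/5)·0 = 0.
If it is behind door 2 (prior 2/5): the host has 2 equally likely choices, so probability 1/2; weight (2/5)·(1/2) = 1/5.
If it is behind door 3 (prior 1/5): the host has no choice, probability 1; weight (1/5)·1 = 1/5.
The weights sum to 2/5.
So P(the car behind door 3 | the host opened door 1) = (1/5) / (2/5) = 1/2.

1/2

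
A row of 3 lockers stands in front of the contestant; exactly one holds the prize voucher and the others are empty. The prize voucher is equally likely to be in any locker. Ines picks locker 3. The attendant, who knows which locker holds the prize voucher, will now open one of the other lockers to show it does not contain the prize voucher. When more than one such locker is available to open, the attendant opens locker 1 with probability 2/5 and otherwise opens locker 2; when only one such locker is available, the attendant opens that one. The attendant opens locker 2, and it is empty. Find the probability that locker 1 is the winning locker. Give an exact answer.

5/8

Apply Bayes' rule, conditioning on where the prize voucher actually is.
If it is in locker 1 (prior 1/3): only locker 2 is available, probability 1; weight (1/3)·1 = 1/3.
If it is in locker 2 (prior 1/3): the attendant opened locker 2, so this case is ruled out; weight (1/3)·0 = 0.
If it is in locker 3 (prior 1/3): locker 1 is available but not opened, probability 3/5; weight (1/3)·(3/5) = 1/5.
The weights sum to 8/15.
So P(the prize voucher in locker 1 | the attendant opened locker 2) = (1/3) / (8/15) = 5/8.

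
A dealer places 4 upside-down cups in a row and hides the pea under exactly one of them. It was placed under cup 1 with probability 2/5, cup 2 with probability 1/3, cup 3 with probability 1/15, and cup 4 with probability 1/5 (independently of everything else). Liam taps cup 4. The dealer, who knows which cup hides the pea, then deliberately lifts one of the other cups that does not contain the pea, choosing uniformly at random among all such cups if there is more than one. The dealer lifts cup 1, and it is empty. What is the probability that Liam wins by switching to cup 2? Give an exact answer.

Apply Bayes' rule, conditioning on where the pea actually is.
If it is under cup 1 (prior 2/5): the dealer opened cup 1, so this case is ruled out; weight (2/5)·0 = 0.
If it is under cup 2 (prior 1/3): the dealer has 2 equally likely choices, so probability 1/2; weight (1/3)·(1/2) = 1/6.
If it is under cup 3 (prior 1/15): the dealer has 2 equally likely choices, so probability 1/2; weight (1/15)·(1/2) = 1/30.
If it is under cup 4 (prior 1/5): the dealer has 3 equally likely choices, so probability 1/3; weight (1/5)·(1/3) = 1/15.
The weights sum to 4/15.
So P(the pea under cup 2 | the dealer opened cup 1) = (1/6) / (4/15) = 5/8.

5/8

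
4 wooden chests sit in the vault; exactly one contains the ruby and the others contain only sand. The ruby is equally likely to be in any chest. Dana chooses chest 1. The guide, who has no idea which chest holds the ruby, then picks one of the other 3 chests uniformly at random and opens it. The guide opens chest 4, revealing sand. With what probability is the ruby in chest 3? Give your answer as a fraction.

Because the guide chose which chest to open without knowing where the ruby is, the choice is independent of the prize location. Learning that chest 4 does not hold the ruby simply rules out that one location and leaves the remaining 3 chests still equally likely by symmetry.
So P(the ruby in chest 3) = 1/3.

1/3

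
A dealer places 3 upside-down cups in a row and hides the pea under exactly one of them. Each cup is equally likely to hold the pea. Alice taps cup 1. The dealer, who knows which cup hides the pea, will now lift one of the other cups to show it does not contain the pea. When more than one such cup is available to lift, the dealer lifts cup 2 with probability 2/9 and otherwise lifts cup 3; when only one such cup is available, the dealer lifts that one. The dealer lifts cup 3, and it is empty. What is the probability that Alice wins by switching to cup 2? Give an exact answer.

Condition on the true location of the pea.
If it is under cup 1 (prior 1/3): cup 2 is available but not opened, probability 7/9; weight (1/3)·(7/9) = 7/27.
If it is under cup 2 (prior 1/3): only cup 3 is available, probability 1; weight (1/3)·1 = 1/3.
If it is under cup 3 (prior 1/3): the dealer opened cup 3, so this case is ruled out; weight (1/3)·0 = 0.
The weights sum to 16/27.
So P(the pea under cup 2 | the dealer opened cup 3) = (1/3) / (16/27) = 9/16.

9/16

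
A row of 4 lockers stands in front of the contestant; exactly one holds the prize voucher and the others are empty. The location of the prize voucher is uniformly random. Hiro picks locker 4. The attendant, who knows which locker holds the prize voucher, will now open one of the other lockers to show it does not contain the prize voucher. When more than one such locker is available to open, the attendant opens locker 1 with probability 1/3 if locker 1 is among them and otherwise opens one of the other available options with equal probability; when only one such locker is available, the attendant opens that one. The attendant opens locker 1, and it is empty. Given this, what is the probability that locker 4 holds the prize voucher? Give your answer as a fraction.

1/3

Apply Bayes' rule, conditioning on where the prize voucher actually is.
If it is in locker 1 (prior 1/4): the attendant opened locker 1, so this case is ruled out; weight (1/4)·0 = 0.
If it is in any of lockers 2, 3, and 4 (prior 1/4 each): locker 1 is available, opened with probability 1/3; weight (1/4)·(1/3) = 1/12 each.
The weights sum to 1/4.
So P(the prize voucher in locker 4 | the attendant opened locker 1) = (1/12) / (1/4) = 1/3.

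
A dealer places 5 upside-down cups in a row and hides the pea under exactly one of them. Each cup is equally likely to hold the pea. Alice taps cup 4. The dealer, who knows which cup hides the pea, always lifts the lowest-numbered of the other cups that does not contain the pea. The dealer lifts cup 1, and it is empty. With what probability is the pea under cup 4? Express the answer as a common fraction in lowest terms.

Consider each possible location of the pea in turn.
If it is under cup 1 (prior 1/5): the dealer opened cup 1, so this case is ruled out; weight (1/5)·0 = 0.
If it is under any of cups 2, 3, 4, and 5 (prior 1/5 each): cup 1 is the lowest-numbered option available, probability 1; weight (1/5)·1 = 1/5 each.
The weights sum to 4/5.
So P(the pea under cup 4 | the dealer opened cup 1) = (1/5) / (4/5) = 1/4.

1/4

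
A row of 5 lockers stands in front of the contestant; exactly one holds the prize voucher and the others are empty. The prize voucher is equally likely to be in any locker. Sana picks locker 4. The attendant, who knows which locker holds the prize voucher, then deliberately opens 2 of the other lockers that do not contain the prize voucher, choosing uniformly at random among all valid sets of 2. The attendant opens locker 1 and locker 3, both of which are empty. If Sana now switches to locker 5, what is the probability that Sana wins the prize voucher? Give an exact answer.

2/5

Consider each possible location of the prize voucher in turn.
If it is in either of lockers 1 and 3 (prior 1/5 each): that locker was opened and seen not to hold the prize — ruled out; weight (1/5)·0 = 0 each.
If it is in either of lockers 2 and 5 (prior 1/5 each): the attendant has 3 equally likely choices, so probability 1/3; weight (1/5)·(1/3) = 1/15 each.
If it is in locker 4 (prior 1/5): the attendant has 6 equally likely choices, so probability 1/6; weight (1/5)·(1/6) = 1/30.
The weights sum to 1/6.
So P(the prize voucher in locker 5 | the attendant opened locker 1 and locker 3) = (1/15) / (1/6) = 2/5.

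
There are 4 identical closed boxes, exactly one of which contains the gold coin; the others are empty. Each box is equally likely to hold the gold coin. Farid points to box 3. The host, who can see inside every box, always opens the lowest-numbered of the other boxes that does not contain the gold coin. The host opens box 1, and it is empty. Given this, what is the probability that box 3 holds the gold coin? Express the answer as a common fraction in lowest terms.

1/3

Apply Bayes' rule, conditioning on where the gold coin actually is.
If it is in box 1 (prior 1/4): the host opened box 1, so this case is ruled out; weight (1/4)·0 = 0.
If it is in any of boxes 2, 3, and 4 (prior 1/4 each): box 1 is the lowest-numbered option available, probability 1; weight (1/4)·1 = 1/4 each.
The weights sum to 3/4.
So P(the gold coin in box 3 | the host opened box 1) = (1/4) / (3/4) = 1/3.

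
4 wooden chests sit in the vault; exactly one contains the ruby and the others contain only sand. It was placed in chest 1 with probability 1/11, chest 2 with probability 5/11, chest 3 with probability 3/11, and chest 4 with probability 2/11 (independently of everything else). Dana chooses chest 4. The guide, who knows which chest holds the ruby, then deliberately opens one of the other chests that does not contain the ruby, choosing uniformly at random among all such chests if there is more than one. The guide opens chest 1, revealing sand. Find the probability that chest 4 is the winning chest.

1/7

Condition on the true location of the ruby.
If it is in chest 1 (prior 1/11): the guide opened chest 1, so this case is ruled out; weight (1/11)·0 = 0.
If it is in chest 2 (prior 5/11): the guide has 2 equally likely choices, so probability 1/2; weight (5/11)·(1/2) = 5/22.
If it is in chest 3 (prior 3/11): the guide has 2 equally likely choices, so probability 1/2; weight (3/11)·(1/2) = 3/22.
If it is in chest 4 (prior 2/11): the guide has 3 equally likely choices, so probability 1/3; weight (2/11)·(1/3) = 2/33.
The weights sum to 14/33.
So P(the ruby in chest 4 | the guide opened chest 1) = (2/33) / (14/33) = 1/7.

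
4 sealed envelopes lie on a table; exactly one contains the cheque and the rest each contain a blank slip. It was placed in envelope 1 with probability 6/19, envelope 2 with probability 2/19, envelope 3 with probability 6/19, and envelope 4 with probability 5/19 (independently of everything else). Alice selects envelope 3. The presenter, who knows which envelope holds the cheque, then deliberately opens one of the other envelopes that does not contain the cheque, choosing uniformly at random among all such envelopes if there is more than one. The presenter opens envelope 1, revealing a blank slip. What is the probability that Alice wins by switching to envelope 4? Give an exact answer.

5/11

Consider each possible location of the cheque in turn.
If it is in envelope 1 (prior 6/19): the presenter opened envelope 1, so this case is ruled out; weight (6/19)·0 = 0.
If it is in envelope 2 (prior 2/19): the presenter has 2 equally likely choices, so probability 1/2; weight (2/19)·(1/2) = 1/19.
If it is in envelope 3 (prior 6/19): the presenter has 3 equally likely choices, so probability 1/3; weight (6/19)·(1/3) = 2/19.
If it is in envelope 4 (prior 5/19): the presenter has 2 equally likely choices, so probability 1/2; weight (5/19)·(1/2) = 5/38.
The weights sum to 11/38.
So P(the cheque in envelope 4 | the presenter opened envelope 1) = (5/38) / (11/38) = 5/11.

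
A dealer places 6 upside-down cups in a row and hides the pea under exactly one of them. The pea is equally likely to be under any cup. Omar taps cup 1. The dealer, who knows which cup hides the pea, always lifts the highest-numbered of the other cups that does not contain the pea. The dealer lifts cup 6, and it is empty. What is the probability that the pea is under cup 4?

Consider each possible location of the pea in turn.
If it is under any of cups 1, 2, 3, 4, and 5 (prior 1/6 each): cup 6 is the highest-numbered option available, probability 1; weight (1/6)·1 = 1/6 each.
If it is under cup 6 (prior 1/6): the dealer opened cup 6, so this case is ruled out; weight (1/6)·0 = 0.
The weights sum to 5/6.
So P(the pea under cup 4 | the dealer opened cup 6) = (1/6) / (5/6) = 1/5.

1/5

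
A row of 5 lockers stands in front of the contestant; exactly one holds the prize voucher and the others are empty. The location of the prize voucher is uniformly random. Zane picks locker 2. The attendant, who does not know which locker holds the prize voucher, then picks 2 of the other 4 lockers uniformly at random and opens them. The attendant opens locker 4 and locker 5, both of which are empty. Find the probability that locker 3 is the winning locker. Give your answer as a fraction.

1/3

Consider each possible location of the prize voucher in turn.
If it is in any of lockers 1, 2, and 3 (prior 1/5 each): the attendant picks exactly this set with probability 1/6 regardless, and none is the prize; weight (1/5)·(1/6) = 1/30 each.
If it is in either of lockers 4 and 5 (prior 1/5 each): that locker was opened and seen not to hold the prize — ruled out; weight (1/5)·0 = 0 each.
The weights sum to 1/10.
So P(the prize voucher in locker 3 | the attendant opened locker 4 and locker 5) = (1/30) / (1/10) = 1/3.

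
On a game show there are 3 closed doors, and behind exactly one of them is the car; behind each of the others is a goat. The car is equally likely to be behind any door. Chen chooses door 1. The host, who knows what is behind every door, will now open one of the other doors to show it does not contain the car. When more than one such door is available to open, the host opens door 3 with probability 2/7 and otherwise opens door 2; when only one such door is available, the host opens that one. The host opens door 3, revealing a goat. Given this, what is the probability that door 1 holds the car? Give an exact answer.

Consider each possible location of the car in turn.
If it is behind door 1 (prior 1/3): door 3 is available, opened with probability 2/7; weight (1/3)·(2/7) = 2/21.
If it is behind door 2 (prior 1/3): only door 3 is available, probability 1; weight (1/3)·1 = 1/3.
If it is behind door 3 (prior 1/3): the host opened door 3, so this case is ruled out; weight (1/3)·0 = 0.
The weights sum to 3/7.
So P(the car behind door 1 | the host opened door 3) = (2/21) / (3/7) = 2/9.

2/9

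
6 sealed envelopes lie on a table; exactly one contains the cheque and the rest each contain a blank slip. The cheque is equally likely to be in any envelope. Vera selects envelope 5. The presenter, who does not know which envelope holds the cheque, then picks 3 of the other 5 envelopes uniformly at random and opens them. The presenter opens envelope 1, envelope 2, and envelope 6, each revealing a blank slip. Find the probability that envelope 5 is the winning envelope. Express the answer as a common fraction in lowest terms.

Because the presenter chose which envelopes to open without knowing where the cheque is, the choice is independent of the prize location. Learning that none of the 3 opened envelopes holds the cheque simply rules out those 3 locations and leaves the remaining 3 envelopes still equally likely by symmetry.
So P(the cheque in envelope 5) = 1/3.

1/3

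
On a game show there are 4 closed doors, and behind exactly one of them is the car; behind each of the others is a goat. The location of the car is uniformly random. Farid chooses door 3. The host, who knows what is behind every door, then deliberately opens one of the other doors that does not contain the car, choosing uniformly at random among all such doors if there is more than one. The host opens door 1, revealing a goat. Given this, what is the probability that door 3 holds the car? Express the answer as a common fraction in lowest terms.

1/4

Apply Bayes' rule, conditioning on where the car actually is.
If it is behind door 1 (prior 1/4): the host opened door 1, so this case is ruled out; weight (1/4)·0 = 0.
If it is behind either of doors 2 and 4 (prior 1/4 each): the host has 2 equally likely choices, so probability 1/2; weight (1/4)·(1/2) = 1/8 each.
If it is behind door 3 (prior 1/4): the host has 3 equally likely choices, so probability 1/3; weight (1/4)·(1/3) = 1/12.
The weights sum to 1/3.
So P(the car behind door 3 | the host opened door 1) = (1/12) / (1/3) = 1/4.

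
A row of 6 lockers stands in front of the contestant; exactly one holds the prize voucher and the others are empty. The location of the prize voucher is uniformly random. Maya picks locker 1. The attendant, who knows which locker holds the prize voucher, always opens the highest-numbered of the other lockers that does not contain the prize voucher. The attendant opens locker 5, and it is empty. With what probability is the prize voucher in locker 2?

0

Consider each possible location of the prize voucher in turn.
If it is in any of lockers 1, 2, 3, and 4 (prior 1/6 each): the attendant would have opened locker 6 instead, probability 0; weight (1/6)·0 = 0 each.
If it is in locker 5 (prior 1/6): the attendant opened locker 5, so this case is ruled out; weight (1/6)·0 = 0.
If it is in locker 6 (prior 1/6): locker 5 is the highest-numbered option available, probability 1; weight (1/6)·1 = 1/6.
The weights sum to 1/6.
So P(the prize voucher in locker 2 | the attendant opened locker 5) = 0 / (1/6) = 0.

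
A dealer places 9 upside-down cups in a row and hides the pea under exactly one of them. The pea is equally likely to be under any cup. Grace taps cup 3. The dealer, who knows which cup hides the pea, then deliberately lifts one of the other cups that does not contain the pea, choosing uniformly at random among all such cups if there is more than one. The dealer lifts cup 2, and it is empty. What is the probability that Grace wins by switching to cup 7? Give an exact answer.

8/63

Apply Bayes' rule, conditioning on where the pea actually is.
If it is under any of cups 1, 4, 5, 6, 7, 8, and 9 (prior 1/9 each): the dealer has 7 equally likely choices, so probability 1/7; weight (1/9)·(1/7) = 1/63 each.
If it is under cup 2 (prior 1/9): the dealer opened cup 2, so this case is ruled out; weight (1/9)·0 = 0.
If it is under cup 3 (prior 1/9): the dealer has 8 equally likely choices, so probability 1/8; weight (1/9)·(1/8) = 1/72.
The weights sum to 1/8.
So P(the pea under cup 7 | the dealer opened cup 2) = (1/63) / (1/8) = 8/63.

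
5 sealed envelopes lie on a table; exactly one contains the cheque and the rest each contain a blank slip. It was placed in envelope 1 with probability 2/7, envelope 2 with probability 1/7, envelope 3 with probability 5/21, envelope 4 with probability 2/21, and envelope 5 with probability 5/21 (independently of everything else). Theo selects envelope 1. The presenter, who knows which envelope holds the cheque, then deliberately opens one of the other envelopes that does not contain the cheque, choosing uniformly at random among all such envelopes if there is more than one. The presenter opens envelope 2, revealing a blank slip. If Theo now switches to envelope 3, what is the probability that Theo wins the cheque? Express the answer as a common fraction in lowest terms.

Consider each possible location of the cheque in turn.
If it is in envelope 1 (prior 2/7): the presenter has 4 equally likely choices, so probability 1/4; weight (2/7)·(1/4) = 1/14.
If it is in envelope 2 (prior 1/7): the presenter opened envelope 2, so this case is ruled out; weight (1/7)·0 = 0.
If it is in either of envelopes 3 and 5 (prior 5/21 each): the presenter has 3 equally likely choices, so probability 1/3; weight (5/21)·(1/3) = 5/63 each.
If it is in envelope 4 (prior 2/21): the presenter has 3 equally likely choices, so probability 1/3; weight (2/21)·(1/3) = 2/63.
The weights sum to 11/42.
So P(the cheque in envelope 3 | the presenter opened envelope 2) = (5/63) / (11/42) = 10/33.

10/33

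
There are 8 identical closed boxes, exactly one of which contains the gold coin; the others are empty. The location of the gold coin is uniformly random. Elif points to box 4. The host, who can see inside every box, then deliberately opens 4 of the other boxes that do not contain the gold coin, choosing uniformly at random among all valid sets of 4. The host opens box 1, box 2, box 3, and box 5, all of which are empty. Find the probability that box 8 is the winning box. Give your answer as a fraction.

Condition on the true location of the gold coin.
If it is in any of boxes 1, 2, 3, and 5 (prior 1/8 each): that box was opened and seen not to hold the prize — ruled out; weight (1/8)·0 = 0 each.
If it is in box 4 (prior 1/8): the host has 35 equally likely choices, so probability 1/35; weight (1/8)·(1/35) = 1/280.
If it is in any of boxes 6, 7, and 8 (prior 1/8 each): the host has 15 equally likely choices, so probability 1/15; weight (1/8)·(1/15) = 1/120 each.
The weights sum to 1/35.
So P(the gold coin in box 8 | the host opened box 1, box 2, box 3, and box 5) = (1/120) / (1/35) = 7/24.

7/24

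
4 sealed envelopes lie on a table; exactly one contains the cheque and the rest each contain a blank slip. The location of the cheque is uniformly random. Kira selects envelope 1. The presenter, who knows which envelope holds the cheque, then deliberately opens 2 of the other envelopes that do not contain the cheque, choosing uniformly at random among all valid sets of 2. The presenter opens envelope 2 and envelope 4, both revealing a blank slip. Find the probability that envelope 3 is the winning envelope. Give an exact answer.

Apply Bayes' rule, conditioning on where the cheque actually is.
If it is in envelope 1 (prior 1/4): the presenter has 3 equally likely choices, so probability 1/3; weight (1/4)·(1/3) = 1/12.
If it is in either of envelopes 2 and 4 (prior 1/4 each): that envelope was opened and seen not to hold the prize — ruled out; weight (1/4)·0 = 0 each.
If it is in envelope 3 (prior 1/4): the presenter has no choice, probability 1; weight (1/4)·1 = 1/4.
The weights sum to 1/3.
So P(the cheque in envelope 3 | the presenter opened envelope 2 and envelope 4) = (1/4) / (1/3) = 3/4.

3/4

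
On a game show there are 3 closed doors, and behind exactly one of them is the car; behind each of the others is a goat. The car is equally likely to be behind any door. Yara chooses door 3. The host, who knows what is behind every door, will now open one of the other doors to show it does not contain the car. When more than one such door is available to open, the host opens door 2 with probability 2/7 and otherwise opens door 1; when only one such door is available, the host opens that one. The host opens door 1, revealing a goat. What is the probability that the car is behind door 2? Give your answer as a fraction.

Apply Bayes' rule, conditioning on where the car actually is.
If it is behind door 1 (prior 1/3): the host opened door 1, so this case is ruled out; weight (1/3)·0 = 0.
If it is behind door 2 (prior 1/3): only door 1 is available, probability 1; weight (1/3)·1 = 1/3.
If it is behind door 3 (prior 1/3): door 2 is available but not opened, probability 5/7; weight (1/3)·(5/7) = 5/21.
The weights sum to 4/7.
So P(the car behind door 2 | the host opened door 1) = (1/3) / (4/7) = 7/12.

7/12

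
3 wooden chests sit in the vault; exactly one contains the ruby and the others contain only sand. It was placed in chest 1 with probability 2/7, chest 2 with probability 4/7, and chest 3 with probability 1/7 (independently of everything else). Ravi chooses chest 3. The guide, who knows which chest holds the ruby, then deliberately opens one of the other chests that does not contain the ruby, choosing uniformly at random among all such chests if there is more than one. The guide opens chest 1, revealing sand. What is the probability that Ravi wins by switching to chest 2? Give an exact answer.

Apply Bayes' rule, conditioning on where the ruby actually is.
If it is in chest 1 (prior 2/7): the guide opened chest 1, so this case is ruled out; weight (2/7)·0 = 0.
If it is in chest 2 (prior 4/7): the guide has no choice, probability 1; weight (4/7)·1 = 4/7.
If it is in chest 3 (prior 1/7): the guide has 2 equally likely choices, so probability 1/2; weight (1/7)·(1/2) = 1/14.
The weights sum to 9/14.
So P(the ruby in chest 2 | the guide opened chest 1) = (4/7) / (9/14) = 8/9.

8/9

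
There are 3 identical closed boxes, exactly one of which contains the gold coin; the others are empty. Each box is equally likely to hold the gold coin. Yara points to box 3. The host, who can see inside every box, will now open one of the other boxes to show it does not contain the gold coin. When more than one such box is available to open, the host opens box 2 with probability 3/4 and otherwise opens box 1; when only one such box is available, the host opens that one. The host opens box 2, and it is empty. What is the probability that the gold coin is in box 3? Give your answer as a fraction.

Condition on the true location of the gold coin.
If it is in box 1 (prior 1/3): only box 2 is available, probability 1; weight (1/3)·1 = 1/3.
If it is in box 2 (prior 1/3): the host opened box 2, so this case is ruled out; weight (1/3)·0 = 0.
If it is in box 3 (prior 1/3): box 2 is available, opened with probability 3/4; weight (1/3)·(3/4) = 1/4.
The weights sum to 7/12.
So P(the gold coin in box 3 | the host opened box 2) = (1/4) / (7/12) = 3/7.

3/7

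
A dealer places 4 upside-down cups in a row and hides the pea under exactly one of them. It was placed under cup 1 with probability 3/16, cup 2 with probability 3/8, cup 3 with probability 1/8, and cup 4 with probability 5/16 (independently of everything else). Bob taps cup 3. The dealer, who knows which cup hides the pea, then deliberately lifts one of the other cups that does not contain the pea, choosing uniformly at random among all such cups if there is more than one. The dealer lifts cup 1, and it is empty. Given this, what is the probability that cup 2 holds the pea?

18/37

Consider each possible location of the pea in turn.
If it is under cup 1 (prior 3/16): the dealer opened cup 1, so this case is ruled out; weight (3/16)·0 = 0.
If it is under cup 2 (prior 3/8): the dealer has 2 equally likely choices, so probability 1/2; weight (3/8)·(1/2) = 3/16.
If it is under cup 3 (prior 1/8): the dealer has 3 equally likely choices, so probability 1/3; weight (1/8)·(1/3) = 1/24.
If it is under cup 4 (prior 5/16): the dealer has 2 equally likely choices, so probability 1/2; weight (5/16)·(1/2) = 5/32.
The weights sum to 37/96.
So P(the pea under cup 2 | the dealer opened cup 1) = (3/16) / (37/96) = 18/37.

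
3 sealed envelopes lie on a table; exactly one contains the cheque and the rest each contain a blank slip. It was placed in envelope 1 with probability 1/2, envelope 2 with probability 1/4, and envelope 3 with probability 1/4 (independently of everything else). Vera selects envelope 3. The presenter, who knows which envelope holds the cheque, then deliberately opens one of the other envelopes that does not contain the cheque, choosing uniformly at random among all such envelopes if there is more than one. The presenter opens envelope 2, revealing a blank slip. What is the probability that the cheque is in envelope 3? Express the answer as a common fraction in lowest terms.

1/5

Condition on the true location of the cheque.
If it is in envelope 1 (prior 1/2): the presenter has no choice, probability 1; weight (1/2)·1 = 1/2.
If it is in envelope 2 (prior 1/4): the presenter opened envelope 2, so this case is ruled out; weight (1/4)·0 = 0.
If it is in envelope 3 (prior 1/4): the presenter has 2 equally likely choices, so probability 1/2; weight (1/4)·(1/2) = 1/8.
The weights sum to 5/8.
So P(the cheque in envelope 3 | the presenter opened envelope 2) = (1/8) / (5/8) = 1/5.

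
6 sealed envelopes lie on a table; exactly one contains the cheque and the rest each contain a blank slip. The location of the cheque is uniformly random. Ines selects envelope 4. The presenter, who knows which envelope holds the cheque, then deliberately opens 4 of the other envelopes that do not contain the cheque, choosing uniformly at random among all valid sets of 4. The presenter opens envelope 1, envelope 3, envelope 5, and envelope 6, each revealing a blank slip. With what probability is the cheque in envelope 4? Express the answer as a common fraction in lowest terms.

1/6

Condition on the true location of the cheque.
If it is in any of envelopes 1, 3, 5, and 6 (prior 1/6 each): that envelope was opened and seen not to hold the prize — ruled out; weight (1/6)·0 = 0 each.
If it is in envelope 2 (prior 1/6): the presenter has no choice, probability 1; weight (1/6)·1 = 1/6.
If it is in envelope 4 (prior 1/6): the presenter has 5 equally likely choices, so probability 1/5; weight (1/6)·(1/5) = 1/30.
The weights sum to 1/5.
So P(the cheque in envelope 4 | the presenter opened envelope 1, envelope 3, envelope 5, and envelope 6) = (1/30) / (1/5) = 1/6.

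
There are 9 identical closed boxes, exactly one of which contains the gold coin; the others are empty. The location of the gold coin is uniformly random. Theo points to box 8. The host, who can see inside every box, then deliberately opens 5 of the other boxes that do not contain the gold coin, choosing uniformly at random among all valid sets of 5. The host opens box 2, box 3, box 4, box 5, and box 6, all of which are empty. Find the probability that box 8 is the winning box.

Apply Bayes' rule, conditioning on where the gold coin actually is.
If it is in any of boxes 1, 7, and 9 (prior 1/9 each): the host has 21 equally likely choices, so probability 1/21; weight (1/9)·(1/21) = 1/189 each.
If it is in any of boxes 2, 3, 4, 5, and 6 (prior 1/9 each): that box was opened and seen not to hold the prize — ruled out; weight (1/9)·0 = 0 each.
If it is in box 8 (prior 1/9): the host has 56 equally likely choices, so probability 1/56; weight (1/9)·(1/56) = 1/504.
The weights sum to 1/56.
So P(the gold coin in box 8 | the host opened box 2, box 3, box 4, box 5, and box 6) = (1/504) / (1/56) = 1/9.

1/9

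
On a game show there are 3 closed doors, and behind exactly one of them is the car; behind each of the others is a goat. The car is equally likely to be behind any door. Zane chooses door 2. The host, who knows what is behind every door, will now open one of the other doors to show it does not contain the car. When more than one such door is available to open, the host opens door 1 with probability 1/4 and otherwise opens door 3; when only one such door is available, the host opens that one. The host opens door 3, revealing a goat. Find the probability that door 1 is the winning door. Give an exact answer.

4/7

Condition on the true location of the car.
If it is behind door 1 (prior 1/3): only door 3 is available, probability 1; weight (1/3)·1 = 1/3.
If it is behind door 2 (prior 1/3): door 1 is available but not opened, probability 3/4; weight (1/3)·(3/4) = 1/4.
If it is behind door 3 (prior 1/3): the host opened door 3, so this case is ruled out; weight (1/3)·0 = 0.
The weights sum to 7/12.
So P(the car behind door 1 | the host opened door 3) = (1/3) / (7/12) = 4/7.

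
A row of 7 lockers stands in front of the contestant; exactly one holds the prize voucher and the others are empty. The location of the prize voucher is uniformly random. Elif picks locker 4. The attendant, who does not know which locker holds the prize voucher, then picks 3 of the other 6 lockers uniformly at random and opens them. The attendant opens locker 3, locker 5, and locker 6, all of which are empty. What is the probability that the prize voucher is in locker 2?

1/4

Apply Bayes' rule, conditioning on where the prize voucher actually is.
If it is in any of lockers 1, 2, 4, and 7 (prior 1/7 each): the attendant picks exactly this set with probability 1/20 regardless, and none is the prize; weight (1/7)·(1/20) = 1/140 each.
If it is in any of lockers 3, 5, and 6 (prior 1/7 each): that locker was opened and seen not to hold the prize — ruled out; weight (1/7)·0 = 0 each.
The weights sum to 1/35.
So P(the prize voucher in locker 2 | the attendant opened locker 3, locker 5, and locker 6) = (1/140) / (1/35) = 1/4.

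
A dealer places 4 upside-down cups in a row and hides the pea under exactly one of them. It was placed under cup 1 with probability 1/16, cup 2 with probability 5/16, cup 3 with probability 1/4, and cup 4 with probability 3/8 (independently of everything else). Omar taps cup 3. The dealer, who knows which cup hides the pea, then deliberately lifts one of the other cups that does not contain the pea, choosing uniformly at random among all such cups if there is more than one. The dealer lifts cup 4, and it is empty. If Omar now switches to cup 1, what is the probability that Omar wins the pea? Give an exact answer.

3/26

Condition on the true location of the pea.
If it is under cup 1 (prior 1/16): the dealer has 2 equally likely choices, so probability 1/2; weight (1/16)·(1/2) = 1/32.
If it is under cup 2 (prior 5/16): the dealer has 2 equally likely choices, so probability 1/2; weight (5/16)·(1/2) = 5/32.
If it is under cup 3 (prior 1/4): the dealer has 3 equally likely choices, so probability 1/3; weight (1/4)·(1/3) = 1/12.
If it is under cup 4 (prior 3/8): the dealer opened cup 4, so this case is ruled out; weight (3/8)·0 = 0.
The weights sum to 13/48.
So P(the pea under cup 1 | the dealer opened cup 4) = (1/32) / (13/48) = 3/26.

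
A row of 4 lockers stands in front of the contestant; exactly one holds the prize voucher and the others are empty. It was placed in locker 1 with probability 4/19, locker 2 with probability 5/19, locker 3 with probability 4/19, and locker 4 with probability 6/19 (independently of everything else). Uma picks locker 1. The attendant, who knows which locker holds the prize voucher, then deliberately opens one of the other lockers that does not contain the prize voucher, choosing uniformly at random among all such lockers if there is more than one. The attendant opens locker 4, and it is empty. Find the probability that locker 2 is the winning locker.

3/7

Consider each possible location of the prize voucher in turn.
If it is in locker 1 (prior 4/19): the attendant has 3 equally likely choices, so probability 1/3; weight (4/19)·(1/3) = 4/57.
If it is in locker 2 (prior 5/19): the attendant has 2 equally likely choices, so probability 1/2; weight (5/19)·(1/2) = 5/38.
If it is in locker 3 (prior 4/19): the attendant has 2 equally likely choices, so probability 1/2; weight (4/19)·(1/2) = 2/19.
If it is in locker 4 (prior 6/19): the attendant opened locker 4, so this case is ruled out; weight (6/19)·0 = 0.
The weights sum to 35/114.
So P(the prize voucher in locker 2 | the attendant opened locker 4) = (5/38) / (35/114) = 3/7.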